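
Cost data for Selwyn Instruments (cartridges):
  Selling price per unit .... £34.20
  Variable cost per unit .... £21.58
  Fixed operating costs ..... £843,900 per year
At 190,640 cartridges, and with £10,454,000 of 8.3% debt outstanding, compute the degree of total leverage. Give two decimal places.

3.47

Total contribution margin = 190,640 × £12.62 = £2,405,876.80.
Subtracting fixed costs: EBIT = £2,405,876.80 − £843,900 = £1,561,976.80. Interest = £867,682.00.
DOL = £2,405,876.80 ÷ £1,561,976.80 = 1.5403; DFL = £1,561,976.80 ÷ £694,294.80 = 2.2497.
Combined leverage = 1.5403 × 2.2497 = 3.4652.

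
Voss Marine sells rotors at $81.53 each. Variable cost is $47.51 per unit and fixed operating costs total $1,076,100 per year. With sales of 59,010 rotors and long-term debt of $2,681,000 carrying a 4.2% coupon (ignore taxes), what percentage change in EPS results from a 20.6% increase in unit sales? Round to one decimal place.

Contribution at this volume is 59,010 × $34.02 = $2,007,520.20.
Subtracting fixed costs: EBIT = $2,007,520.20 − $1,076,100 = $931,420.20.
Interest = $112,602.00, so EBIT − I = $818,818.20.
DCL = total CM / (EBIT − I) = $2,007,520.20 / $818,818.20 = 2.4517.
EPS therefore changes by 2.4517 × (+20.6%) = +50.5%.

+50.5%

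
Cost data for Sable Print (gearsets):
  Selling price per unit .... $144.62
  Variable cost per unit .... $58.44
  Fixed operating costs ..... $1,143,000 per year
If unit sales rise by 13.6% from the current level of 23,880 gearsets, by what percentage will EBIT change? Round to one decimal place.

+30.6%

At 23,880 units, contribution = 23,880 × $86.18 = $2,057,978.40.
Operating income = contribution − fixed costs = $2,057,978.40 − $1,143,000 = $914,978.40.
DOL = contribution ÷ EBIT = $2,057,978.40 ÷ $914,978.40 = 2.2492.
%ΔEBIT = DOL × %ΔSales = 2.2492 × +13.6% = +30.6%.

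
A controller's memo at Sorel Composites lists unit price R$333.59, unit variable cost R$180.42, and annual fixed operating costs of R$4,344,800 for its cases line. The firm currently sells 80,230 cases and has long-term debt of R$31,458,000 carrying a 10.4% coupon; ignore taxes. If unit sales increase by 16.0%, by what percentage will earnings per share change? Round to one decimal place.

Contribution at this volume is 80,230 × R$153.17 = R$12,288,829.10.
Subtracting fixed costs: EBIT = R$12,288,829.10 − R$4,344,800 = R$7,944,029.10.
After interest of R$3,271,632.00, pre-tax earnings = R$4,672,397.10.
DCL = total CM / (EBIT − I) = R$12,288,829.10 / R$4,672,397.10 = 2.6301.
%ΔEPS = DCL × %ΔSales = 2.6301 × +16.0% = +42.1%.

+42.1%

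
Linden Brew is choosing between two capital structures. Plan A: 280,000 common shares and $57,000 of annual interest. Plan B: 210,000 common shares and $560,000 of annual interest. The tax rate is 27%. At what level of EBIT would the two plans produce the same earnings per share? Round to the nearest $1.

At indifference, (EBIT − 57,000)(1 − t)/280,000 = (EBIT − 560,000)(1 − t)/210,000.
The (1 − t) factor cancels: (EBIT − 57,000) × 210,000 = (EBIT − 560,000) × 280,000.
Solving, EBIT = (560,000·280,000 − 57,000·210,000) / (280,000 − 210,000) = 144,830,000,000 / 70,000 = 2,069,000.00.

$2,069,000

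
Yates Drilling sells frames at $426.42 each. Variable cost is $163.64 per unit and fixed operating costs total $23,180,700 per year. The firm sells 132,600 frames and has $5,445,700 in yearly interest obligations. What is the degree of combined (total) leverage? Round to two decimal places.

5.60

Contribution at this volume is 132,600 × $262.78 = $34,844,628.00.
EBIT = $34,844,628.00 − $23,180,700 = $11,663,928.00. Interest = $5,445,700.00, so EBIT − I = $6,218,228.00.
DCL = contribution ÷ (EBIT − I) = $34,844,628.00 ÷ $6,218,228.00 = 5.6036.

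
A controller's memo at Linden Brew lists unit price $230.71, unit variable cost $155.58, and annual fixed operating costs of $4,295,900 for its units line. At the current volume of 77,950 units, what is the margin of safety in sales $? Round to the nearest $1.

$4,791,949

Each unit contributes $230.71 − $155.58 = $75.13. Break-even units = $4,295,900 ÷ $75.13 = 57,179.56; break-even revenue = 57,179.56 × $230.71 = $13,191,895.23.
Actual sales revenue = 77,950 × $230.71 = $17,983,844.50.
Margin of safety = $17,983,844.50 − $13,191,895.23 = $4,791,949.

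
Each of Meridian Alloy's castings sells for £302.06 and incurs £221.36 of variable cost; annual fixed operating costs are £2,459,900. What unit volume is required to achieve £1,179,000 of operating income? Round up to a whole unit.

45,092 castings

Each unit contributes £302.06 − £221.36 = £80.70.
Required volume = (fixed costs + target profit) ÷ CM = (£2,459,900 + £1,179,000) ÷ £80.70 = 45,091.70, so 45,092 castings.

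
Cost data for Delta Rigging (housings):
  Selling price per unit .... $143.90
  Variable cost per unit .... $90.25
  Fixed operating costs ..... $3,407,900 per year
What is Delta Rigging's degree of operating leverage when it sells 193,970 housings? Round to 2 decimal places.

Total contribution margin = 193,970 × $53.65 = $10,406,490.50.
EBIT = $10,406,490.50 − $3,407,900 = $6,998,590.50.
Degree of operating leverage = $10,406,490.50 / $6,998,590.50 = 1.4869.

1.49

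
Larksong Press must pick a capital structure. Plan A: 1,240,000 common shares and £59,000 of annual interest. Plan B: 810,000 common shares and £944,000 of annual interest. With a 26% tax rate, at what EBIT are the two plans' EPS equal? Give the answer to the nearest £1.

At indifference, (EBIT − 59,000)(1 − t)/1,240,000 = (EBIT − 944,000)(1 − t)/810,000.
Cancelling (1 − t) and cross-multiplying: 810,000·(EBIT − 59,000) = 1,240,000·(EBIT − 944,000).
EBIT × (1,240,000 − 810,000) = 944,000 × 1,240,000 − 59,000 × 810,000 = 1,122,770,000,000, so EBIT = 1,122,770,000,000 ÷ 430,000 = 2,611,093.02.

£2,611,093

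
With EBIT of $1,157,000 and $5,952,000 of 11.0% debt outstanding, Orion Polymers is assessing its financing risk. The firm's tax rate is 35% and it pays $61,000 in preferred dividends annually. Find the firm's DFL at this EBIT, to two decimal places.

Annual interest charges come to $654,720.00.
Preferred dividends grossed up pre-tax: $61,000 / (1 − 0.35) = $93,846.15.
DFL = EBIT ÷ [EBIT − I − D_p/(1−t)] = $1,157,000 ÷ [$1,157,000 − $654,720.00 − $93,846.15] = $1,157,000 ÷ $408,433.85 = 2.8328.

2.83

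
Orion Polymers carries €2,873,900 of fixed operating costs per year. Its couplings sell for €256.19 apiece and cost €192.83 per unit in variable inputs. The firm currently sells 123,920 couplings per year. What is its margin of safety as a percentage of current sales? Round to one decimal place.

63.4%

Unit CM = price − variable cost = €256.19 − €192.83 = €63.36. Break-even units = €2,873,900 ÷ €63.36 = 45,358.27; break-even revenue = 45,358.27 × €256.19 = €11,620,335.24.
Actual sales revenue = 123,920 × €256.19 = €31,747,064.80.
Margin of safety = (€31,747,064.80 − €11,620,335.24) ÷ €31,747,064.80 = 63.4%.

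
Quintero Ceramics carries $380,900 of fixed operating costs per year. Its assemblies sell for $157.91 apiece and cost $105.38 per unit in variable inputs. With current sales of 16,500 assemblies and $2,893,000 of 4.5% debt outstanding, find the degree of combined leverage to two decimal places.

2.44

At 16,500 units, contribution = 16,500 × $52.53 = $866,745.00.
Operating income = contribution − fixed costs = $866,745.00 − $380,900 = $485,845.00. Interest = $130,185.00, so EBIT − I = $355,660.00.
Degree of total leverage = total CM / (EBIT − interest) = $866,745.00 / $355,660.00 = 2.4370.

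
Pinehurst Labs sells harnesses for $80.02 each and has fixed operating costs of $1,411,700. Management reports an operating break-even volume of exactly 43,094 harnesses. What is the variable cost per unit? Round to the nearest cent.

$47.26

At break-even, FC = Q × (P − VC), so P − VC = $1,411,700 ÷ 43,094 = $32.7586.
Hence VC = price − CM = $80.02 − $32.7586 = $47.26.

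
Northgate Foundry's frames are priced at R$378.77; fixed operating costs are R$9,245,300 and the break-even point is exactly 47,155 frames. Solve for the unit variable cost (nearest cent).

R$182.71

Contribution per unit must be FC / Q = R$9,245,300 / 47,155 = R$196.0619.
Hence VC = price − CM = R$378.77 − R$196.0619 = R$182.71.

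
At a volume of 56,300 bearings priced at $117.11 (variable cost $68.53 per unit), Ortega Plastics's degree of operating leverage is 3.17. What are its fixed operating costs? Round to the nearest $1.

$1,872,261

Total contribution margin = 56,300 × $48.58 = $2,735,054.00.
DOL = contribution / EBIT, so EBIT = $2,735,054.00 / 3.17 = $862,793.06.
Fixed costs = CM − EBIT = $2,735,054.00 − $862,793.06 = $1,872,261.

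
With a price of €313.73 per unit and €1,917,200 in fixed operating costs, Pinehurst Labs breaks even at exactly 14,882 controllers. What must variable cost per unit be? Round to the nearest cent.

At break-even, FC = Q × (P − VC), so P − VC = €1,917,200 ÷ 14,882 = €128.8268.
Hence VC = price − CM = €313.73 − €128.8268 = €184.90.

€184.90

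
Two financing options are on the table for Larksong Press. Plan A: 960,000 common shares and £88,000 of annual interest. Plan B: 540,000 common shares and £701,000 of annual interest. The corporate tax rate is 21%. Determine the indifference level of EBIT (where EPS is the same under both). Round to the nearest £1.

At indifference, (EBIT − 88,000)(1 − t)/960,000 = (EBIT − 701,000)(1 − t)/540,000.
Cancelling (1 − t) and cross-multiplying: 540,000·(EBIT − 88,000) = 960,000·(EBIT − 701,000).
EBIT × (960,000 − 540,000) = 701,000 × 960,000 − 88,000 × 540,000 = 625,440,000,000, so EBIT = 625,440,000,000 ÷ 420,000 = 1,489,142.86.

£1,489,143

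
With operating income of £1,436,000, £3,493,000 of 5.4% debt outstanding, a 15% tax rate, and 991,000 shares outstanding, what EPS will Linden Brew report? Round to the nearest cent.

Pre-tax income = £1,436,000 − £188,622.00 = £1,247,378.00.
Net income = £1,247,378.00 × (1 − 0.15) = £1,060,271.30.
EPS = £1,060,271.30 ÷ 991,000 = £1.07.

£1.07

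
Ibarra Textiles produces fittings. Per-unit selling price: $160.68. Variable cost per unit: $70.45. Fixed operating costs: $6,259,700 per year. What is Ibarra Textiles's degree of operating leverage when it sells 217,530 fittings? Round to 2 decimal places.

Contribution at this volume is 217,530 × $90.23 = $19,627,731.90.
EBIT = $19,627,731.90 − $6,259,700 = $13,368,031.90.
So DOL = total CM / EBIT = $19,627,731.90 / $13,368,031.90 = 1.4683.

1.47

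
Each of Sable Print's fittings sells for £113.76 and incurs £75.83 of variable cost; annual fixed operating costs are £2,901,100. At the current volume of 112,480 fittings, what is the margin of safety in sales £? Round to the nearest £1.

£4,094,719

Each unit contributes £113.76 − £75.83 = £37.93. Break-even units = £2,901,100 ÷ £37.93 = 76,485.63; break-even revenue = 76,485.63 × £113.76 = £8,701,005.43.
Actual sales revenue = 112,480 × £113.76 = £12,795,724.80.
Margin of safety = £12,795,724.80 − £8,701,005.43 = £4,094,719.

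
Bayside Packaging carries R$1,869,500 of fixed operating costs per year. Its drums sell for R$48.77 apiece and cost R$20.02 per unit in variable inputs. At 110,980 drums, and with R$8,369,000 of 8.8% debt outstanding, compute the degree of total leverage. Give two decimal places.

5.46

Contribution at this volume is 110,980 × R$28.75 = R$3,190,675.00.
EBIT = R$3,190,675.00 − R$1,869,500 = R$1,321,175.00. Interest = R$736,472.00, so EBIT − I = R$584,703.00.
Degree of total leverage = total CM / (EBIT − interest) = R$3,190,675.00 / R$584,703.00 = 5.4569.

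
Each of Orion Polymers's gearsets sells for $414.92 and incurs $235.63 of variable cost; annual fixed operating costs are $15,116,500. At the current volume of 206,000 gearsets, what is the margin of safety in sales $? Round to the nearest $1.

Each unit contributes $414.92 − $235.63 = $179.29. Break-even units = $15,116,500 ÷ $179.29 = 84,313.12; break-even revenue = 84,313.12 × $414.92 = $34,983,201.41.
Current sales = 206,000 × $414.92 = $85,473,520.00.
Margin of safety = $85,473,520.00 − $34,983,201.41 = $50,490,319.

$50,490,319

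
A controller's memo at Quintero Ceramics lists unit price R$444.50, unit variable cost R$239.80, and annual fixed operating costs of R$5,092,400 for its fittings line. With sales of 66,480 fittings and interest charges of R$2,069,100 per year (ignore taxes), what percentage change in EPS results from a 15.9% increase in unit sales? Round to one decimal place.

At 66,480 units, contribution = 66,480 × R$204.70 = R$13,608,456.00.
Operating income = contribution − fixed costs = R$13,608,456.00 − R$5,092,400 = R$8,516,056.00.
After interest of R$2,069,100.00, pre-tax earnings = R$6,446,956.00.
Degree of combined leverage = contribution ÷ (EBIT − I) = R$13,608,456.00 ÷ R$6,446,956.00 = 2.1108.
EPS therefore changes by 2.1108 × (+15.9%) = +33.6%.

+33.6%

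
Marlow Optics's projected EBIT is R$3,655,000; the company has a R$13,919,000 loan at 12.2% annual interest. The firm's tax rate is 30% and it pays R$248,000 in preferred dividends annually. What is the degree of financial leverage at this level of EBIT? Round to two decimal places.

Interest = R$1,698,118.00.
Pre-tax preferred-dividend burden = R$248,000 ÷ (1 − 0.30) = R$354,285.71.
DFL = EBIT ÷ [EBIT − I − D_p/(1−t)] = R$3,655,000 ÷ [R$3,655,000 − R$1,698,118.00 − R$354,285.71] = R$3,655,000 ÷ R$1,602,596.29 = 2.2807.

2.28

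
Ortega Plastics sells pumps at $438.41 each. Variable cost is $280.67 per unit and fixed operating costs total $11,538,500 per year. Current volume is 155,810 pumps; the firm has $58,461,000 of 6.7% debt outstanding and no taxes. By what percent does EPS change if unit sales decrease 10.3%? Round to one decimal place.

At 155,810 units, contribution = 155,810 × $157.74 = $24,577,469.40.
Operating income = contribution − fixed costs = $24,577,469.40 − $11,538,500 = $13,038,969.40.
Interest = $3,916,887.00, so EBIT − I = $9,122,082.40.
Degree of combined leverage = contribution ÷ (EBIT − I) = $24,577,469.40 ÷ $9,122,082.40 = 2.6943.
%ΔEPS = DCL × %ΔSales = 2.6943 × -10.3% = -27.8%.

-27.8%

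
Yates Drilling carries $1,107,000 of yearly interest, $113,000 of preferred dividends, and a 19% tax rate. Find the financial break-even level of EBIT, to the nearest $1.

Preferred dividends are paid after tax, so their pre-tax equivalent is $113,000 ÷ (1 − 0.19) = $139,506.17.
EPS = 0 when EBIT covers interest plus the pre-tax preferred burden: $1,107,000 + $139,506.17 = $1,246,506.17.

$1,246,506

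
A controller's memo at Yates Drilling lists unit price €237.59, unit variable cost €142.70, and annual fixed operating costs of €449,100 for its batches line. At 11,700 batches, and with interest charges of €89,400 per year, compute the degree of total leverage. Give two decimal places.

1.94

At 11,700 units, contribution = 11,700 × €94.89 = €1,110,213.00.
Operating income = contribution − fixed costs = €1,110,213.00 − €449,100 = €661,113.00. Interest = €89,400.00, so EBIT − I = €571,713.00.
DCL = contribution ÷ (EBIT − I) = €1,110,213.00 ÷ €571,713.00 = 1.9419.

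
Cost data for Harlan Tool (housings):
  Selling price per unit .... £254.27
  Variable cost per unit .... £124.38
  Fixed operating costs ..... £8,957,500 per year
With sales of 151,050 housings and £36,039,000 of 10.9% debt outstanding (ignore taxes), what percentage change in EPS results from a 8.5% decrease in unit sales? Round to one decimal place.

At 151,050 units, contribution = 151,050 × £129.89 = £19,619,884.50.
EBIT = £19,619,884.50 − £8,957,500 = £10,662,384.50.
Interest = £3,928,251.00, so EBIT − I = £6,734,133.50.
DCL = total CM / (EBIT − I) = £19,619,884.50 / £6,734,133.50 = 2.9135.
EPS therefore changes by 2.9135 × (-8.5%) = -24.8%.

-24.8%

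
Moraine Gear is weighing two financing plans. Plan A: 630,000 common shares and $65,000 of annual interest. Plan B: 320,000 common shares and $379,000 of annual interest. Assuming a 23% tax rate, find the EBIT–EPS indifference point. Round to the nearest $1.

At indifference, (EBIT − 65,000)(1 − t)/630,000 = (EBIT − 379,000)(1 − t)/320,000.
Cancelling (1 − t) and cross-multiplying: 320,000·(EBIT − 65,000) = 630,000·(EBIT − 379,000).
Solving, EBIT = (379,000·630,000 − 65,000·320,000) / (630,000 − 320,000) = 217,970,000,000 / 310,000 = 703,129.03.

$703,129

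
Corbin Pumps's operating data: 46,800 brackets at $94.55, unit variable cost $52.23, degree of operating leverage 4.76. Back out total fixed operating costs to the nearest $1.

$1,564,489

Total contribution margin = 46,800 × $42.32 = $1,980,576.00.
Since DOL = CM ÷ EBIT, EBIT = $1,980,576.00 ÷ 4.76 = $416,087.39.
And FC = contribution − EBIT = $1,980,576.00 − $416,087.39 = $1,564,489.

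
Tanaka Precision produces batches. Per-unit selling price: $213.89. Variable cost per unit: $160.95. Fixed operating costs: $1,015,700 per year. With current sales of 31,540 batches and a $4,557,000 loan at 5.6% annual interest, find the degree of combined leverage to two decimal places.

4.19

Contribution at this volume is 31,540 × $52.94 = $1,669,727.60.
EBIT = $1,669,727.60 − $1,015,700 = $654,027.60. Interest = $255,192.00, so EBIT − I = $398,835.60.
DCL = contribution ÷ (EBIT − I) = $1,669,727.60 ÷ $398,835.60 = 4.1865.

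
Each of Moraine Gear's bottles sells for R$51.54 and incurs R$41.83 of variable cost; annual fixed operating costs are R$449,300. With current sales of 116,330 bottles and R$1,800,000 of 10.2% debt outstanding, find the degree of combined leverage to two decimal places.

2.27

Total contribution margin = 116,330 × R$9.71 = R$1,129,564.30.
Operating income = contribution − fixed costs = R$1,129,564.30 − R$449,300 = R$680,264.30. Interest = R$183,600.00, so EBIT − I = R$496,664.30.
Degree of total leverage = total CM / (EBIT − interest) = R$1,129,564.30 / R$496,664.30 = 2.2743.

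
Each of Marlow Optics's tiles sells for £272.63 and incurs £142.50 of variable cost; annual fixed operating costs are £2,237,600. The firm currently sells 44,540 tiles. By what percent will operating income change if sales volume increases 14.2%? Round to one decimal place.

At 44,540 units, contribution = 44,540 × £130.13 = £5,795,990.20.
EBIT = £5,795,990.20 − £2,237,600 = £3,558,390.20.
Degree of operating leverage = £5,795,990.20 / £3,558,390.20 = 1.6288.
So EBIT moves 1.6288 × (+14.2%) = +23.1%.

+23.1%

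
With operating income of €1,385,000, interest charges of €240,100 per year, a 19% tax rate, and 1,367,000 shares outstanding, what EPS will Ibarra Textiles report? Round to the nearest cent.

€0.68

Pre-tax income = €1,385,000 − €240,100.00 = €1,144,900.00.
After tax at 19%: net income = €1,144,900.00 × 0.81 = €927,369.00.
Per share: €927,369.00 / 1,367,000 shares = €0.68.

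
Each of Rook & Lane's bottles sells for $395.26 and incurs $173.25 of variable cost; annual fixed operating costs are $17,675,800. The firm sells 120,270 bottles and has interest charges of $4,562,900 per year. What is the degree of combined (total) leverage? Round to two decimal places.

At 120,270 units, contribution = 120,270 × $222.01 = $26,701,142.70.
EBIT = $26,701,142.70 − $17,675,800 = $9,025,342.70. Interest = $4,562,900.00, so EBIT − I = $4,462,442.70.
Degree of total leverage = total CM / (EBIT − interest) = $26,701,142.70 / $4,462,442.70 = 5.9835.

5.98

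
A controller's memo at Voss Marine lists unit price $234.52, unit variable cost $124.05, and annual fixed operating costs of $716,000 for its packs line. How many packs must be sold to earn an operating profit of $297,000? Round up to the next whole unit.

9,170 packs

Unit CM = price − variable cost = $234.52 − $124.05 = $110.47.
Units = (FC + target) / CM = ($716,000 + $297,000) / $110.47 = 9,169.91, so 9,170 packs.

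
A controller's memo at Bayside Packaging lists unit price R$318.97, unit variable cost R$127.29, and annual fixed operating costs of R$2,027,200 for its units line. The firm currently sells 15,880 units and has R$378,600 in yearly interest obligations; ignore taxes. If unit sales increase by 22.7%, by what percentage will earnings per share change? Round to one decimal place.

+108.3%

Total contribution margin = 15,880 × R$191.68 = R$3,043,878.40.
Operating income = contribution − fixed costs = R$3,043,878.40 − R$2,027,200 = R$1,016,678.40.
After interest of R$378,600.00, pre-tax earnings = R$638,078.40.
DCL = total CM / (EBIT − I) = R$3,043,878.40 / R$638,078.40 = 4.7704.
EPS therefore changes by 4.7704 × (+22.7%) = +108.3%.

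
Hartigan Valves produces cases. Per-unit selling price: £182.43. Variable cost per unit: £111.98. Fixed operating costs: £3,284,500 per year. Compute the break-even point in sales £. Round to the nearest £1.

£8,505,200

CM per unit = £182.43 − £111.98 = £70.45; CM ratio = £70.45 / £182.43 = 0.3862.
Break-even sales = FC ÷ CM ratio = £3,284,500 × £182.43 / £70.45 = £8,505,200.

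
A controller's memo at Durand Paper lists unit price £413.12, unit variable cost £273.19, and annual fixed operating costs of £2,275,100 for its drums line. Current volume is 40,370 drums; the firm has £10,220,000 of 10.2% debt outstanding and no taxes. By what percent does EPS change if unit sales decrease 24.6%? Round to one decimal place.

Contribution at this volume is 40,370 × £139.93 = £5,648,974.10.
Operating income = contribution − fixed costs = £5,648,974.10 − £2,275,100 = £3,373,874.10.
After interest of £1,042,440.00, pre-tax earnings = £2,331,434.10.
Degree of combined leverage = contribution ÷ (EBIT − I) = £5,648,974.10 ÷ £2,331,434.10 = 2.4230.
%ΔEPS = DCL × %ΔSales = 2.4230 × -24.6% = -59.6%.

-59.6%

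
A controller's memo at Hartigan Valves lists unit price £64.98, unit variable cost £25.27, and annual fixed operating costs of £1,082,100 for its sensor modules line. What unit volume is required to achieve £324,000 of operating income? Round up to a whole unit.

35,410 sensor modules

Each unit contributes £64.98 − £25.27 = £39.71.
Need Q such that Q × £39.71 − £1,082,100 = £324,000, i.e. Q = £1,406,100 / £39.71 = 35,409.22 → 35,410.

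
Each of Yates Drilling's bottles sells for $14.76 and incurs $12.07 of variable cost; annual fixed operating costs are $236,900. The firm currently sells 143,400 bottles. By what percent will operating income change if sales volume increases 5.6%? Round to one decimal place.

Total contribution margin = 143,400 × $2.69 = $385,746.00.
EBIT = $385,746.00 − $236,900 = $148,846.00.
DOL = contribution ÷ EBIT = $385,746.00 ÷ $148,846.00 = 2.5916.
Operating income changes by 2.5916 × +5.6% = +14.5%.

+14.5%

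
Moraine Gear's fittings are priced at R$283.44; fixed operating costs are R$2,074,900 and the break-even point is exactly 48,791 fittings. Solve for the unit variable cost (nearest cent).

Contribution per unit must be FC / Q = R$2,074,900 / 48,791 = R$42.5263.
Hence VC = price − CM = R$283.44 − R$42.5263 = R$240.91.

R$240.91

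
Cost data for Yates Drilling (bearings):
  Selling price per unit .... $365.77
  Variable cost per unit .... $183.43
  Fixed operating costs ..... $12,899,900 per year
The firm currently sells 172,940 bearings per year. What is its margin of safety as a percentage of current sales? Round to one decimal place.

Unit CM = price − variable cost = $365.77 − $183.43 = $182.34. Break-even units = $12,899,900 ÷ $182.34 = 70,746.41; break-even revenue = 70,746.41 × $365.77 = $25,876,913.58.
Current sales = 172,940 × $365.77 = $63,256,263.80.
Margin of safety = ($63,256,263.80 − $25,876,913.58) ÷ $63,256,263.80 = 59.1%.

59.1%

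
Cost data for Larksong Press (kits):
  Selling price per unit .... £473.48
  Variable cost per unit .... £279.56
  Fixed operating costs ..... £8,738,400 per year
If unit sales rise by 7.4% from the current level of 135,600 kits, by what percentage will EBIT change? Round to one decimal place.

Contribution at this volume is 135,600 × £193.92 = £26,295,552.00.
EBIT = £26,295,552.00 − £8,738,400 = £17,557,152.00.
DOL = contribution ÷ EBIT = £26,295,552.00 ÷ £17,557,152.00 = 1.4977.
Operating income changes by 1.4977 × +7.4% = +11.1%.

+11.1%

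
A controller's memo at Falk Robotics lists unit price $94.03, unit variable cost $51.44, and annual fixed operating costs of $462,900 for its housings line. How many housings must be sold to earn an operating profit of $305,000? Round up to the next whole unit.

18,031 housings

Unit CM = price − variable cost = $94.03 − $51.44 = $42.59.
Units = (FC + target) / CM = ($462,900 + $305,000) / $42.59 = 18,030.05, so 18,031 housings.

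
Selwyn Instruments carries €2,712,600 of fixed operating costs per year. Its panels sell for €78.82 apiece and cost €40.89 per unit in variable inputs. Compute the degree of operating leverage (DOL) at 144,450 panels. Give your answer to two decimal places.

At 144,450 units, contribution = 144,450 × €37.93 = €5,478,988.50.
Operating income = contribution − fixed costs = €5,478,988.50 − €2,712,600 = €2,766,388.50.
DOL = contribution ÷ EBIT = €5,478,988.50 ÷ €2,766,388.50 = 1.9806.

1.98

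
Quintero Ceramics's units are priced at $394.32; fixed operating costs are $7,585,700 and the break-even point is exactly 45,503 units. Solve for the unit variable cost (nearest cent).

$227.61

At break-even, FC = Q × (P − VC), so P − VC = $7,585,700 ÷ 45,503 = $166.7077.
Variable cost per unit = $394.32 − $166.7077 = $227.61.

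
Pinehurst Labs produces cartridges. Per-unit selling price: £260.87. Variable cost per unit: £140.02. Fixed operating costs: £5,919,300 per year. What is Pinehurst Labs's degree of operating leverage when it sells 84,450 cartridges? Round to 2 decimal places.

At 84,450 units, contribution = 84,450 × £120.85 = £10,205,782.50.
EBIT = £10,205,782.50 − £5,919,300 = £4,286,482.50.
Degree of operating leverage = £10,205,782.50 / £4,286,482.50 = 2.3809.

2.38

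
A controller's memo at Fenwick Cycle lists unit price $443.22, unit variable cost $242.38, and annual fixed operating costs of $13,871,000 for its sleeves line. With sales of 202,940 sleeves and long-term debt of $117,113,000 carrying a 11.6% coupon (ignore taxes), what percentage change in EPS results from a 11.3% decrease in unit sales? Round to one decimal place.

-34.6%

Total contribution margin = 202,940 × $200.84 = $40,758,469.60.
Subtracting fixed costs: EBIT = $40,758,469.60 − $13,871,000 = $26,887,469.60.
Interest = $13,585,108.00, so EBIT − I = $13,302,361.60.
Degree of combined leverage = contribution ÷ (EBIT − I) = $40,758,469.60 ÷ $13,302,361.60 = 3.0640.
%ΔEPS = DCL × %ΔSales = 3.0640 × -11.3% = -34.6%.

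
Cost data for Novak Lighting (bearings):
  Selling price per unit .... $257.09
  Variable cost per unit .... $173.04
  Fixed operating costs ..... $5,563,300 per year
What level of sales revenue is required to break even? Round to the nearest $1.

Contribution margin per unit = $257.09 − $173.04 = $84.05, a CM ratio of $84.05 ÷ $257.09 = 0.3269.
Break-even revenue = fixed costs × price ÷ CM = $5,563,300 × $257.09 ÷ $84.05 = $17,016,880.

$17,016,880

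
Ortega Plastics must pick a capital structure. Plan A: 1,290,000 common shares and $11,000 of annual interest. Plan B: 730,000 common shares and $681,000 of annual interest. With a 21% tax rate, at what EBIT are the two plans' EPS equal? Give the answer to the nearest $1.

$1,554,393

At indifference, (EBIT − 11,000)(1 − t)/1,290,000 = (EBIT − 681,000)(1 − t)/730,000.
Cancelling (1 − t) and cross-multiplying: 730,000·(EBIT − 11,000) = 1,290,000·(EBIT − 681,000).
EBIT × (1,290,000 − 730,000) = 681,000 × 1,290,000 − 11,000 × 730,000 = 870,460,000,000, so EBIT = 870,460,000,000 ÷ 560,000 = 1,554,392.86.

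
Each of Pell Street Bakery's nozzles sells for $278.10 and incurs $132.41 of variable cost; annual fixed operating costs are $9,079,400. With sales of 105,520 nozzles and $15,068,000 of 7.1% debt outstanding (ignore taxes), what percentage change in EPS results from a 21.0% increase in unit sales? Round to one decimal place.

+61.8%

At 105,520 units, contribution = 105,520 × $145.69 = $15,373,208.80.
Operating income = contribution − fixed costs = $15,373,208.80 − $9,079,400 = $6,293,808.80.
After interest of $1,069,828.00, pre-tax earnings = $5,223,980.80.
DCL = total CM / (EBIT − I) = $15,373,208.80 / $5,223,980.80 = 2.9428.
EPS therefore changes by 2.9428 × (+21.0%) = +61.8%.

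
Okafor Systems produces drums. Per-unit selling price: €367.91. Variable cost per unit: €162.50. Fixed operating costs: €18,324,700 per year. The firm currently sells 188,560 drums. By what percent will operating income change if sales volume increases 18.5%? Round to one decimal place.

+35.1%

Total contribution margin = 188,560 × €205.41 = €38,732,109.60.
Subtracting fixed costs: EBIT = €38,732,109.60 − €18,324,700 = €20,407,409.60.
Degree of operating leverage = €38,732,109.60 / €20,407,409.60 = 1.8979.
Operating income changes by 1.8979 × +18.5% = +35.1%.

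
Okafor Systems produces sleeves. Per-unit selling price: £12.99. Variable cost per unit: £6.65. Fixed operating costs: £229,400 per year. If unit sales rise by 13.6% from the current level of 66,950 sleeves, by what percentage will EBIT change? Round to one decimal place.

At 66,950 units, contribution = 66,950 × £6.34 = £424,463.00.
EBIT = £424,463.00 − £229,400 = £195,063.00.
Degree of operating leverage = £424,463.00 / £195,063.00 = 2.1760.
%ΔEBIT = DOL × %ΔSales = 2.1760 × +13.6% = +29.6%.

+29.6%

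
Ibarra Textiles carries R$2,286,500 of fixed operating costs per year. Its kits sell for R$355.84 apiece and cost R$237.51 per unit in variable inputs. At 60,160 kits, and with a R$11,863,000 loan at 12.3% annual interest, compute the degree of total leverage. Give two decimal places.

2.11

At 60,160 units, contribution = 60,160 × R$118.33 = R$7,118,732.80.
Subtracting fixed costs: EBIT = R$7,118,732.80 − R$2,286,500 = R$4,832,232.80. Interest = R$1,459,149.00, so EBIT − I = R$3,373,083.80.
Degree of total leverage = total CM / (EBIT − interest) = R$7,118,732.80 / R$3,373,083.80 = 2.1105.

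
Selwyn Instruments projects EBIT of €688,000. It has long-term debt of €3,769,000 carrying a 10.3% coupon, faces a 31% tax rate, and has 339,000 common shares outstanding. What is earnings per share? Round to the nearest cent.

€0.61

Interest = €388,207.00, so EBT = €688,000 − €388,207.00 = €299,793.00.
Net income = €299,793.00 × (1 − 0.31) = €206,857.17.
EPS = €206,857.17 ÷ 339,000 = €0.61.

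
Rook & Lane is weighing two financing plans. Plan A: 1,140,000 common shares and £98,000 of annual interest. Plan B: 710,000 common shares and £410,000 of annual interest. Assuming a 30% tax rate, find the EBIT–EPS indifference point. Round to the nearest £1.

At indifference, (EBIT − 98,000)(1 − t)/1,140,000 = (EBIT − 410,000)(1 − t)/710,000.
Cancelling (1 − t) and cross-multiplying: 710,000·(EBIT − 98,000) = 1,140,000·(EBIT − 410,000).
EBIT × (1,140,000 − 710,000) = 410,000 × 1,140,000 − 98,000 × 710,000 = 397,820,000,000, so EBIT = 397,820,000,000 ÷ 430,000 = 925,162.79.

£925,163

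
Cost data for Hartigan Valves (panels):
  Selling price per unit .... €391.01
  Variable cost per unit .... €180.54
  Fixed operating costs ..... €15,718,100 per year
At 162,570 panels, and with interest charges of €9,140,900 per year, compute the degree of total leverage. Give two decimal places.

3.66

At 162,570 units, contribution = 162,570 × €210.47 = €34,216,107.90.
Subtracting fixed costs: EBIT = €34,216,107.90 − €15,718,100 = €18,498,007.90. Interest = €9,140,900.00.
DOL = €34,216,107.90 ÷ €18,498,007.90 = 1.8497; DFL = €18,498,007.90 ÷ €9,357,107.90 = 1.9769.
DCL = DOL × DFL = 1.8497 × 1.9769 = 3.6567.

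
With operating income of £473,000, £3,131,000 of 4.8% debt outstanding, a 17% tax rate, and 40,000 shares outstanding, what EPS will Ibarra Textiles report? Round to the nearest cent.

Pre-tax income = £473,000 − £150,288.00 = £322,712.00.
After tax at 17%: net income = £322,712.00 × 0.83 = £267,850.96.
Per share: £267,850.96 / 40,000 shares = £6.70.

£6.70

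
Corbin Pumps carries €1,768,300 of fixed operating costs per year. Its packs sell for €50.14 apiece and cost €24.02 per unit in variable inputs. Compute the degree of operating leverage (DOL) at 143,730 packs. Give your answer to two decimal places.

1.89

Contribution at this volume is 143,730 × €26.12 = €3,754,227.60.
Subtracting fixed costs: EBIT = €3,754,227.60 − €1,768,300 = €1,985,927.60.
So DOL = total CM / EBIT = €3,754,227.60 / €1,985,927.60 = 1.8904.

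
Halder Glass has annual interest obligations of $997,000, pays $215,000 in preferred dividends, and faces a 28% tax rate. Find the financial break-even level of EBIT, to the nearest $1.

$1,295,611

Grossing the preferred dividend up to pre-tax terms: $215,000 / (1 − 0.28) = $298,611.11.
EPS = 0 when EBIT covers interest plus the pre-tax preferred burden: $997,000 + $298,611.11 = $1,295,611.11.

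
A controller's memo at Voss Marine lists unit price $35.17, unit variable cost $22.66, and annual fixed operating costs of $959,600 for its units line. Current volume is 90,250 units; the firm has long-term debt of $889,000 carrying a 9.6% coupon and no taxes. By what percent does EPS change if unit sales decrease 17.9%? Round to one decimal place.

At 90,250 units, contribution = 90,250 × $12.51 = $1,129,027.50.
EBIT = $1,129,027.50 − $959,600 = $169,427.50.
After interest of $85,344.00, pre-tax earnings = $84,083.50.
DCL = total CM / (EBIT − I) = $1,129,027.50 / $84,083.50 = 13.4275.
EPS therefore changes by 13.4275 × (-17.9%) = -240.4%.

-240.4%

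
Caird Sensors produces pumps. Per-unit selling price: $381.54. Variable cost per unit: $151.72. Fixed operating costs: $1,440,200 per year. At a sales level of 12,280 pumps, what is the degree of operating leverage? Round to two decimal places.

2.04

At 12,280 units, contribution = 12,280 × $229.82 = $2,822,189.60.
Subtracting fixed costs: EBIT = $2,822,189.60 − $1,440,200 = $1,381,989.60.
Degree of operating leverage = $2,822,189.60 / $1,381,989.60 = 2.0421.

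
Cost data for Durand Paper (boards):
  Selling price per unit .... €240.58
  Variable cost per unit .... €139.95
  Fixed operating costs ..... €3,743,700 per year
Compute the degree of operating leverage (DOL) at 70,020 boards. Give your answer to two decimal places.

2.13

Contribution at this volume is 70,020 × €100.63 = €7,046,112.60.
EBIT = €7,046,112.60 − €3,743,700 = €3,302,412.60.
So DOL = total CM / EBIT = €7,046,112.60 / €3,302,412.60 = 2.1336.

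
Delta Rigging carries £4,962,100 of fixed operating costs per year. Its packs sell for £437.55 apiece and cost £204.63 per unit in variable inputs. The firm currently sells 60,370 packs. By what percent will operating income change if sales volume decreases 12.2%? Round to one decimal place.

-18.9%

At 60,370 units, contribution = 60,370 × £232.92 = £14,061,380.40.
Subtracting fixed costs: EBIT = £14,061,380.40 − £4,962,100 = £9,099,280.40.
So DOL = total CM / EBIT = £14,061,380.40 / £9,099,280.40 = 1.5453.
Operating income changes by 1.5453 × -12.2% = -18.9%.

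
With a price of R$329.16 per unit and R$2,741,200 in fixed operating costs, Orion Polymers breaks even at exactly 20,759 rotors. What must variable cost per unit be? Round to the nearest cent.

R$197.11

Contribution per unit must be FC / Q = R$2,741,200 / 20,759 = R$132.0487.
Variable cost per unit = R$329.16 − R$132.0487 = R$197.11.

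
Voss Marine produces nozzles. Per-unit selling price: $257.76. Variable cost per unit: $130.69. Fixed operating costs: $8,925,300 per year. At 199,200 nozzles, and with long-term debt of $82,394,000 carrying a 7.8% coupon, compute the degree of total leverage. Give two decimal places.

Total contribution margin = 199,200 × $127.07 = $25,312,344.00.
EBIT = $25,312,344.00 − $8,925,300 = $16,387,044.00. Interest = $6,426,732.00, so EBIT − I = $9,960,312.00.
Degree of total leverage = total CM / (EBIT − interest) = $25,312,344.00 / $9,960,312.00 = 2.5413.

2.54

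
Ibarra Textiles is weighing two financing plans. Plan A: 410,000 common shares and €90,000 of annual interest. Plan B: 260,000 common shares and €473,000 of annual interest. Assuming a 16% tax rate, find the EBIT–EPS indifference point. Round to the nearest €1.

€1,136,867

At indifference, (EBIT − 90,000)(1 − t)/410,000 = (EBIT − 473,000)(1 − t)/260,000.
Cancelling (1 − t) and cross-multiplying: 260,000·(EBIT − 90,000) = 410,000·(EBIT − 473,000).
EBIT × (410,000 − 260,000) = 473,000 × 410,000 − 90,000 × 260,000 = 170,530,000,000, so EBIT = 170,530,000,000 ÷ 150,000 = 1,136,866.67.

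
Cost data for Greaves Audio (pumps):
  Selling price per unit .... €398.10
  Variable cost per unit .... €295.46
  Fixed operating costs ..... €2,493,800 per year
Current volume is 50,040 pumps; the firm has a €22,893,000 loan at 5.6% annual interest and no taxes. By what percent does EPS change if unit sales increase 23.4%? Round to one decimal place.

At 50,040 units, contribution = 50,040 × €102.64 = €5,136,105.60.
EBIT = €5,136,105.60 − €2,493,800 = €2,642,305.60.
Interest = €1,282,008.00, so EBIT − I = €1,360,297.60.
DCL = total CM / (EBIT − I) = €5,136,105.60 / €1,360,297.60 = 3.7757.
%ΔEPS = DCL × %ΔSales = 3.7757 × +23.4% = +88.4%.

+88.4%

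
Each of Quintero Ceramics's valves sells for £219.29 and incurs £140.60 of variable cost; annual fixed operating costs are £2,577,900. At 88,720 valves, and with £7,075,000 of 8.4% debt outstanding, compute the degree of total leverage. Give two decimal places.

1.83

Contribution at this volume is 88,720 × £78.69 = £6,981,376.80.
EBIT = £6,981,376.80 − £2,577,900 = £4,403,476.80. Interest = £594,300.00, so EBIT − I = £3,809,176.80.
DCL = contribution ÷ (EBIT − I) = £6,981,376.80 ÷ £3,809,176.80 = 1.8328.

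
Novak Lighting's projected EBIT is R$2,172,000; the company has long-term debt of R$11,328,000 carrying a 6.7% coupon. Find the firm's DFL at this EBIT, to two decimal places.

1.54

Annual interest charges come to R$758,976.00.
Degree of financial leverage = EBIT / (EBIT − interest) = R$2,172,000 / R$1,413,024.00 = 1.5371.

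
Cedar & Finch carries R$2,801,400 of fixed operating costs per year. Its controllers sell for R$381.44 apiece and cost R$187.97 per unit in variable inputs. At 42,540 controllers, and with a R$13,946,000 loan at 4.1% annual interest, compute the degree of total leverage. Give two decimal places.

1.69

At 42,540 units, contribution = 42,540 × R$193.47 = R$8,230,213.80.
Subtracting fixed costs: EBIT = R$8,230,213.80 − R$2,801,400 = R$5,428,813.80. Interest = R$571,786.00, so EBIT − I = R$4,857,027.80.
Degree of total leverage = total CM / (EBIT − interest) = R$8,230,213.80 / R$4,857,027.80 = 1.6945.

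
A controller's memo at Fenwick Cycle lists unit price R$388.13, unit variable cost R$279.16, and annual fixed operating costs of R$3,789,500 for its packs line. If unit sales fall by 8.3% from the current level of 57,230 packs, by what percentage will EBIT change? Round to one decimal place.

-21.2%

Total contribution margin = 57,230 × R$108.97 = R$6,236,353.10.
Subtracting fixed costs: EBIT = R$6,236,353.10 − R$3,789,500 = R$2,446,853.10.
Degree of operating leverage = R$6,236,353.10 / R$2,446,853.10 = 2.5487.
So EBIT moves 2.5487 × (-8.3%) = -21.2%.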